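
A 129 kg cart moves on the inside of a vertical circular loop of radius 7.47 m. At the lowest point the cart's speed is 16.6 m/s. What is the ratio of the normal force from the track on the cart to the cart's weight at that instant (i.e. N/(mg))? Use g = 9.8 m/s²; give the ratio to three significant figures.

At the bottom, N − mg = mv²/r, so N = m(v²/r + g) and N/(mg) = v²/(rg) + 1 = (16.6)²/(7.47 × 9.8) + 1 = 3.764 + 1 = 4.764.

4.76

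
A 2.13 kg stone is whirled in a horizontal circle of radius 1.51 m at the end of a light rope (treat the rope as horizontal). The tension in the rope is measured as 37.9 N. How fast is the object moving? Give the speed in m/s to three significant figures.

T = m v²/r ⇒ v = √(T r / m) = √(37.9 × 1.51 / 2.13) = √26.87 = 5.183 m/s.

5.18 m/s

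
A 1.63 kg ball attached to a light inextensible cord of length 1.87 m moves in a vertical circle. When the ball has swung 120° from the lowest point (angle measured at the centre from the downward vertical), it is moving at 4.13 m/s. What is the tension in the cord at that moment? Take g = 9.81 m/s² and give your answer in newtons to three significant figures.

6.87 N

Take the radial direction toward the centre of the circle as positive. The component of the weight along the string toward the centre is −mg cos φ (φ measured from the bottom), so Newton's second law along the string gives T − mg cos φ = m v²/r.
cos 120° = -0.5000, so T = m(v²/r + g cos φ) = 1.63 × ((4.13)²/1.87 + 9.81 × -0.5000) = 1.63 × (9.121 + (-4.905)) = 1.63 × 4.216 = 6.873 N.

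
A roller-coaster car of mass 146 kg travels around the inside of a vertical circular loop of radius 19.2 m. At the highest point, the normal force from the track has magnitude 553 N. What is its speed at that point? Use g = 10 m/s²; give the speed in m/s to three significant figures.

At the top, N + mg = mv²/r, so v = √(r(N/m + g)) = √(19.2 × (553/146 + 10.0)) = √(19.2 × 13.79) = √264.7 = 16.27 m/s.

16.3 m/s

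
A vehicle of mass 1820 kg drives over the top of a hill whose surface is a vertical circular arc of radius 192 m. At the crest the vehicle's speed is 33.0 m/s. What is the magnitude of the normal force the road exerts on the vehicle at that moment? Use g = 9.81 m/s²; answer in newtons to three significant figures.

7530 N

At the crest the centripetal acceleration points downward (toward the centre of the arc), so mg − N = mv²/r.
N = m(g − v²/r) = 1820 × (9.81 − (33.0)²/192) = 1820 × (9.81 − 5.672) = 1820 × 4.138 = 7531 N.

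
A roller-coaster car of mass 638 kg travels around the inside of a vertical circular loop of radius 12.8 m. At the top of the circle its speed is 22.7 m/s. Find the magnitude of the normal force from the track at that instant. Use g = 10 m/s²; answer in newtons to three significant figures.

19300 N

At the top, both N and the weight mg point inward (toward the centre), so N + mg = mv²/r.
N = m(v²/r − g) = 638 × ((22.7)²/12.8 − 10.0) = 638 × (40.26 − 10.0) = 638 × 30.26 = 19300 N.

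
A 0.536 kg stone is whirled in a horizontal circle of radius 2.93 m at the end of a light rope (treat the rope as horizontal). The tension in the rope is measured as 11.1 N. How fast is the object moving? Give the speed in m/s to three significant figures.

7.79 m/s

T = m v²/r ⇒ v = √(T r / m) = √(11.1 × 2.93 / 0.536) = √60.68 = 7.790 m/s.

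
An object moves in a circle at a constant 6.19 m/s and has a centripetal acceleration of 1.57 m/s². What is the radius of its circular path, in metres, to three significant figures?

a_c = v²/r ⇒ r = v²/a_c = (6.19)²/1.57 = 38.32/1.57 = 24.41 m.

24.4 m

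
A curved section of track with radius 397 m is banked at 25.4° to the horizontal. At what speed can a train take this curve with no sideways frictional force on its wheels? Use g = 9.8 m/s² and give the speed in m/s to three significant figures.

43.0 m/s

On a frictionless banked curve, N sinθ = mv²/r and N cosθ = mg, so tanθ = v²/(rg).
v = √(r g tanθ) = √(397 × 9.8 × tan 25.4°) = √(397 × 9.8 × 0.4748) = √1847 = 42.98 m/s.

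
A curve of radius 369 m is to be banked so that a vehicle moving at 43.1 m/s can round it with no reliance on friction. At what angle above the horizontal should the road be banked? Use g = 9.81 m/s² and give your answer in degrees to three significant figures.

27.2°

With no friction, the horizontal component of the normal force provides the centripetal force: N sinθ = mv²/r, while N cosθ = mg vertically.
Dividing: tanθ = v²/(r g) = (43.1)²/(369 × 9.81) = 1858/3620 = 0.5132.
θ = arctan(0.5132) = 27.17°.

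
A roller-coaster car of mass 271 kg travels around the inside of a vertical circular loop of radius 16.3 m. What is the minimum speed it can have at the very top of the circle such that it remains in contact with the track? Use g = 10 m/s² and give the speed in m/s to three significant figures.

At the highest point the centre is directly below, so both the weight and N act inward: N + mg = mv²/r.
At minimum speed N → 0, so mg = mv_min²/r ⇒ v_min = √(g r) = √(10.0 × 16.3) = 12.77 m/s.

12.8 m/s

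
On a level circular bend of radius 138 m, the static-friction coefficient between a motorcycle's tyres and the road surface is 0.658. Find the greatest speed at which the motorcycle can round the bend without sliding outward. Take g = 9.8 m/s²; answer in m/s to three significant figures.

29.8 m/s

On a flat curve, static friction is the only horizontal force, so it must supply the full centripetal force: μ_s m g = m v²/r.
Mass cancels: v_max = √(μ_s g r) = √(0.658 × 9.8 × 138) = √889.9 = 29.83 m/s.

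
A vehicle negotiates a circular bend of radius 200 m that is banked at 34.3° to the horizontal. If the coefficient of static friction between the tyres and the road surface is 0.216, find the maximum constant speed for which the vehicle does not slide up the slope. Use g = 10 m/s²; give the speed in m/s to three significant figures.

45.9 m/s

At the maximum speed, friction acts down the slope at its limiting value f = μN. Radially (horizontal, toward centre): N sinθ + μN cosθ = mv²/r. Vertically: N cosθ − μN sinθ = mg.
Dividing: v² = r g (sinθ + μcosθ)/(cosθ − μsinθ).
sinθ + μcosθ = 0.5635 + 0.216×0.8261 = 0.7420; cosθ − μsinθ = 0.8261 − 0.216×0.5635 = 0.7044.
v² = 200 × 10.0 × 0.7420/0.7044 = 2107 m²/s², so v = 45.90 m/s.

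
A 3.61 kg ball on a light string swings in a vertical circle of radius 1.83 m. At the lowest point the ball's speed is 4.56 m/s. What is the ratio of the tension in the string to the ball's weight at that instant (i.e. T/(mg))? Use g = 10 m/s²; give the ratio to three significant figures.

At the bottom, T − mg = mv²/r, so T = m(v²/r + g) and T/(mg) = v²/(rg) + 1 = (4.56)²/(1.83 × 10.0) + 1 = 1.136 + 1 = 2.136.

2.14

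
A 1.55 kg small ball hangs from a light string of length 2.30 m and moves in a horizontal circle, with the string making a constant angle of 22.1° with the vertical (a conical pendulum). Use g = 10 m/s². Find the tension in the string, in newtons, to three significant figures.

16.7 N

Vertically the bob has no acceleration, so T cosθ = mg.
T = mg/cosθ = 1.55 × 10.0 / cos 22.1° = 15.50/0.9265 = 16.73 N.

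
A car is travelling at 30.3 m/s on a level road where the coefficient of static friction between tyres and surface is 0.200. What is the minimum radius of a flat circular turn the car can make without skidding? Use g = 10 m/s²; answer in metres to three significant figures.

459 m

At the limit, μ_s m g = m v²/r, so r_min = v²/(μ_s g) = (30.3)²/(0.200 × 10.0) = 918.1/2.000 = 459.0 m.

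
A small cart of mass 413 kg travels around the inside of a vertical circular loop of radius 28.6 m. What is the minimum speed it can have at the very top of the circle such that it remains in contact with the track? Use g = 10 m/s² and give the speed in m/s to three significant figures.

At the top, both weight mg and N point toward the centre: N + mg = mv²/r.
At minimum speed N → 0, so mg = mv_min²/r ⇒ v_min = √(g r) = √(10.0 × 28.6) = 16.91 m/s.

16.9 m/s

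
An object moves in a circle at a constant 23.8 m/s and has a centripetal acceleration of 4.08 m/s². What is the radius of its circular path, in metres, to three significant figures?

139 m

a_c = v²/r ⇒ r = v²/a_c = (23.8)²/4.08 = 566.4/4.08 = 138.8 m.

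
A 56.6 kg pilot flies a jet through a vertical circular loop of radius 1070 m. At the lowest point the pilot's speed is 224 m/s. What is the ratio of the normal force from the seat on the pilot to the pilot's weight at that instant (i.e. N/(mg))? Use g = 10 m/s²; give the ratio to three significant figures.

At the bottom, N − mg = mv²/r, so N = m(v²/r + g) and N/(mg) = v²/(rg) + 1 = (224)²/(1070 × 10.0) + 1 = 4.689 + 1 = 5.689.

5.69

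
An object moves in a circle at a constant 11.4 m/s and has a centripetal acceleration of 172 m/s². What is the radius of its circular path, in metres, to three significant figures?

a_c = v²/r ⇒ r = v²/a_c = (11.4)²/172 = 130.0/172 = 0.7556 m.

0.756 m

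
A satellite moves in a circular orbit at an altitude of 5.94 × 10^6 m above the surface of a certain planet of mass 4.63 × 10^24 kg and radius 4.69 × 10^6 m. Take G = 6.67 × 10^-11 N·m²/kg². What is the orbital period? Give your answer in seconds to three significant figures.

12400 s

r = R + h = 4.69 × 10^6 + 5.94 × 10^6 = 1.063 × 10^7 m. Gravity provides the centripetal force: G M m / r² = m v² / r ⇒ v = √(GM/r) = 5390 m/s.
T = 2πr/v = 2π × 1.063 × 10^7 / 5390 = 12390 s.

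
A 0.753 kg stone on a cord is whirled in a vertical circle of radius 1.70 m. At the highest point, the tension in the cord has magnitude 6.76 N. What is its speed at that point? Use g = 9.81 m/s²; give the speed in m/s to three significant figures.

5.65 m/s

At the top, T + mg = mv²/r, so v = √(r(T/m + g)) = √(1.70 × (6.76/0.753 + 9.81)) = √(1.70 × 18.79) = √31.94 = 5.651 m/s.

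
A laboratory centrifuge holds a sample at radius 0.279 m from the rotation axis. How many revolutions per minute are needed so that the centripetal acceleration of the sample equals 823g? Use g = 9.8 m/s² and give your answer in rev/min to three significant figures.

Require ω²r = 823g, so ω = √(823 × 9.8/0.279) = 170.0 rad/s.
In rev/min: ω × 60/(2π) = 170.0 × 60/(2π) = 1624 rev/min.

1620 rev/min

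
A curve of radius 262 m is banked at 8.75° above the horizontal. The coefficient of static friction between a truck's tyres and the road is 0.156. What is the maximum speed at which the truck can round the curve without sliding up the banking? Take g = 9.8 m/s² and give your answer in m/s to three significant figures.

At the maximum speed, friction acts down the slope at its limiting value f = μN. Radially (horizontal, toward centre): N sinθ + μN cosθ = mv²/r. Vertically: N cosθ − μN sinθ = mg.
Dividing: v² = r g (sinθ + μcosθ)/(cosθ − μsinθ).
sinθ + μcosθ = 0.1521 + 0.156×0.9884 = 0.3063; cosθ − μsinθ = 0.9884 − 0.156×0.1521 = 0.9646.
v² = 262 × 9.8 × 0.3063/0.9646 = 815.3 m²/s², so v = 28.55 m/s.

28.6 m/s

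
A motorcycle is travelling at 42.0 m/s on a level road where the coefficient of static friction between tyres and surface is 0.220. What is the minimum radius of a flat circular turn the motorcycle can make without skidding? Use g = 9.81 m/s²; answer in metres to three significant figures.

At the limit, μ_s m g = m v²/r, so r_min = v²/(μ_s g) = (42.0)²/(0.220 × 9.81) = 1764/2.158 = 817.3 m.

817 m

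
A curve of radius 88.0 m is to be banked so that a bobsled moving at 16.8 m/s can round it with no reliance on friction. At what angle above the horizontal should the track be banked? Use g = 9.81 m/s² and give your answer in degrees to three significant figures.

For a frictionless banked turn: horizontally N sinθ = mv²/r and vertically N cosθ = mg.
Dividing: tanθ = v²/(r g) = (16.8)²/(88.0 × 9.81) = 282.2/863.3 = 0.3269.
θ = arctan(0.3269) = 18.10°.

18.1°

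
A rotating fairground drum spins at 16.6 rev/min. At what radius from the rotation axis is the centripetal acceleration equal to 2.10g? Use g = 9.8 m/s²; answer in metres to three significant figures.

6.81 m

ω = 16.6 rev/min × 2π/60 = 1.738 rad/s.
a_c = ω²r = 2.10g ⇒ r = 2.10 × 9.8 / (1.738)² = 20.58/3.022 = 6.810 m.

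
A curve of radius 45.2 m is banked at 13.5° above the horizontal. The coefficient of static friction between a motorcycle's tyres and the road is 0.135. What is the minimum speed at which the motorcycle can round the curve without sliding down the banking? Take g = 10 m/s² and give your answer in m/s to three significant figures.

6.78 m/s

At the minimum speed, friction acts up the slope at its limiting value f = μN. Radially (horizontal, toward centre): N sinθ − μN cosθ = mv²/r. Vertically: N cosθ + μN sinθ = mg.
Dividing: v² = r g (sinθ − μcosθ)/(cosθ + μsinθ).
sinθ − μcosθ = 0.2334 − 0.135×0.9724 = 0.1022; cosθ + μsinθ = 0.9724 + 0.135×0.2334 = 1.004.
v² = 45.2 × 10.0 × 0.1022/1.004 = 46.00 m²/s², so v = 6.783 m/s.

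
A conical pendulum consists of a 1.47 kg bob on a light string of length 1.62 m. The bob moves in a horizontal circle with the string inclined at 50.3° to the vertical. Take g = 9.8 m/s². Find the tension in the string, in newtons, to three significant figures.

22.6 N

Vertically the bob has no acceleration, so T cosθ = mg.
T = mg/cosθ = 1.47 × 9.8 / cos 50.3° = 14.41/0.6388 = 22.55 N.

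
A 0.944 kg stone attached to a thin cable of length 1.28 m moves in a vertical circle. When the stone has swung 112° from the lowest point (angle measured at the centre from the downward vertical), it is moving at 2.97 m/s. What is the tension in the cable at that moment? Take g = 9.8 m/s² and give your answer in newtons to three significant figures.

Take the radial direction toward the centre of the circle as positive. The component of the weight along the string toward the centre is −mg cos φ (φ measured from the bottom), so Newton's second law along the string gives T − mg cos φ = m v²/r.
cos 112° = -0.3746, so T = m(v²/r + g cos φ) = 0.944 × ((2.97)²/1.28 + 9.8 × -0.3746) = 0.944 × (6.891 + (-3.671)) = 0.944 × 3.220 = 3.040 N.

3.04 N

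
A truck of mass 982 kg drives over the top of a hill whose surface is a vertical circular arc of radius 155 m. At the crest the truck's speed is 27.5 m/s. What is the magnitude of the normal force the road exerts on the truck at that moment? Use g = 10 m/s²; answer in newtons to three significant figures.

5030 N

At the crest the centripetal acceleration points downward (toward the centre of the arc), so mg − N = mv²/r.
N = m(g − v²/r) = 982 × (10.0 − (27.5)²/155) = 982 × (10.0 − 4.879) = 982 × 5.121 = 5029 N.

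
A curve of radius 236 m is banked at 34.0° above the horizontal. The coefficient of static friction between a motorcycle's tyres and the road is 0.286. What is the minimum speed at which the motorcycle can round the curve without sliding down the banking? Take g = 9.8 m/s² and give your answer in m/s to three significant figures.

27.4 m/s

At the minimum speed, friction acts up the slope at its limiting value f = μN. Radially (horizontal, toward centre): N sinθ − μN cosθ = mv²/r. Vertically: N cosθ + μN sinθ = mg.
Dividing: v² = r g (sinθ − μcosθ)/(cosθ + μsinθ).
sinθ − μcosθ = 0.5592 − 0.286×0.8290 = 0.3221; cosθ + μsinθ = 0.8290 + 0.286×0.5592 = 0.9890.
v² = 236 × 9.8 × 0.3221/0.9890 = 753.2 m²/s², so v = 27.45 m/s.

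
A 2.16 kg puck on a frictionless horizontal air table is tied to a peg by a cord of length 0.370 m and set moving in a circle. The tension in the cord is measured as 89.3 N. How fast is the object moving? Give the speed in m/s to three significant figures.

3.91 m/s

T = m v²/r ⇒ v = √(T r / m) = √(89.3 × 0.370 / 2.16) = √15.30 = 3.911 m/s.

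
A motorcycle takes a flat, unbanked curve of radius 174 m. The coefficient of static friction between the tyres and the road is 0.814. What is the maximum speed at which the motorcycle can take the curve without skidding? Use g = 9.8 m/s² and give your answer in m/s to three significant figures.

Friction provides the centripetal force on a flat curve. At maximum speed it is at its limiting value: μ_s m g = m v²/r.
Mass cancels: v_max = √(μ_s g r) = √(0.814 × 9.8 × 174) = √1388 = 37.26 m/s.

37.3 m/s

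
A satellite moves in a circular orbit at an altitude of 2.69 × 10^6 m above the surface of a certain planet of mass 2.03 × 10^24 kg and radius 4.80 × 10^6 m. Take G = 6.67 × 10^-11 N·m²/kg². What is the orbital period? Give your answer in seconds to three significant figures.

r = R + h = 4.80 × 10^6 + 2.69 × 10^6 = 7.490 × 10^6 m. Gravity provides the centripetal force: G M m / r² = m v² / r ⇒ v = √(GM/r) = 4252 m/s.
T = 2πr/v = 2π × 7.490 × 10^6 / 4252 = 11070 s.

11100 s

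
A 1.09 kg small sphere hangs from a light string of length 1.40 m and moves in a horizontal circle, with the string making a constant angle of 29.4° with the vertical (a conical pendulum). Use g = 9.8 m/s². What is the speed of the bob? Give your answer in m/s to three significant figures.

1.95 m/s

The radius of the circle is r = L sinθ = 1.40 × sin 29.4° = 0.6873 m.
Horizontally T sinθ = mv²/r and vertically T cosθ = mg, so tanθ = v²/(rg).
v = √(r g tanθ) = √(0.6873 × 9.8 × 0.5635) = √3.795 = 1.948 m/s.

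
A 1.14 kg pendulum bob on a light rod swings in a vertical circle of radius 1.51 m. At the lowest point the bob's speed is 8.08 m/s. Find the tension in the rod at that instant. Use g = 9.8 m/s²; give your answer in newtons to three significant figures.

60.5 N

At the lowest point, T points up (toward the centre) and the weight mg points down (away from the centre), so the net inward force is T − mg = mv²/r.
T = m(v²/r + g) = 1.14 × ((8.08)²/1.51 + 9.8) = 1.14 × (43.24 + 9.8) = 1.14 × 53.04 = 60.46 N.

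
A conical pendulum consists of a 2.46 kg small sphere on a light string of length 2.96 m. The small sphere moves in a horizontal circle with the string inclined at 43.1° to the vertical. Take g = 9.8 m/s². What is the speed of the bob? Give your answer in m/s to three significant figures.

The radius of the circle is r = L sinθ = 2.96 × sin 43.1° = 2.022 m.
Horizontally T sinθ = mv²/r and vertically T cosθ = mg, so tanθ = v²/(rg).
v = √(r g tanθ) = √(2.022 × 9.8 × 0.9358) = √18.55 = 4.307 m/s.

4.31 m/s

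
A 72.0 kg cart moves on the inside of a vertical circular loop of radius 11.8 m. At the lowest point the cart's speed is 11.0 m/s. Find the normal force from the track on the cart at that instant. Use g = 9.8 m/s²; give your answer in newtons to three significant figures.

1440 N

At the lowest point, N points up (toward the centre) and the weight mg points down (away from the centre), so the net inward force is N − mg = mv²/r.
N = m(v²/r + g) = 72.0 × ((11.0)²/11.8 + 9.8) = 72.0 × (10.25 + 9.8) = 72.0 × 20.05 = 1444 N.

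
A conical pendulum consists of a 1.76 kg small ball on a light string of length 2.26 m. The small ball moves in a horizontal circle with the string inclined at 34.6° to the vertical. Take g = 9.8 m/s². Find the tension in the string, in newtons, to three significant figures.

21.0 N

Vertically the bob has no acceleration, so T cosθ = mg.
T = mg/cosθ = 1.76 × 9.8 / cos 34.6° = 17.25/0.8231 = 20.95 N.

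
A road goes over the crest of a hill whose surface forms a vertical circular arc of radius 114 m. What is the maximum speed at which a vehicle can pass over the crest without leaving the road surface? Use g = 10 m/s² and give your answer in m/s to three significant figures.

33.8 m/s

At the crest the centre of the circle is below the vehicle, so the net downward (centripetal) force is mg − N = mv²/r.
The vehicle leaves the road when N → 0, giving v_max = √(g r) = √(10.0 × 114) = 33.76 m/s.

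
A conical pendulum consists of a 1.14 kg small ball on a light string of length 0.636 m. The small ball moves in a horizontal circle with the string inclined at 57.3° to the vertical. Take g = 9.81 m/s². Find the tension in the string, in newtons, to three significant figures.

20.7 N

Vertically the bob has no acceleration, so T cosθ = mg.
T = mg/cosθ = 1.14 × 9.81 / cos 57.3° = 11.18/0.5402 = 20.70 N.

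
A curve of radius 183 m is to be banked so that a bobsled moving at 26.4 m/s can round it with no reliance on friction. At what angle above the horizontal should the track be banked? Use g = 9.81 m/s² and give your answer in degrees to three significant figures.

For a frictionless banked turn: horizontally N sinθ = mv²/r and vertically N cosθ = mg.
Dividing: tanθ = v²/(r g) = (26.4)²/(183 × 9.81) = 697.0/1795 = 0.3882.
θ = arctan(0.3882) = 21.22°.

21.2°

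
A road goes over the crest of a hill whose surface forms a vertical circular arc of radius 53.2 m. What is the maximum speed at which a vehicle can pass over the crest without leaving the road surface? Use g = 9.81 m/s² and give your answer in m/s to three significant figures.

At the crest the centre of the circle is below the vehicle, so the net downward (centripetal) force is mg − N = mv²/r.
The vehicle leaves the road when N → 0, giving v_max = √(g r) = √(9.81 × 53.2) = 22.84 m/s.

22.8 m/s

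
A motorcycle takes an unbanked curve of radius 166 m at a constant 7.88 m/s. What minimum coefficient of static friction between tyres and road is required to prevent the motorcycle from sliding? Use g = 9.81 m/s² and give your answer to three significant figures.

0.0381

Friction provides the centripetal force: μ_s m g = m v²/r, so μ_s = v²/(g r) = (7.880)²/(9.81 × 166) = 62.09/1628 = 0.03813.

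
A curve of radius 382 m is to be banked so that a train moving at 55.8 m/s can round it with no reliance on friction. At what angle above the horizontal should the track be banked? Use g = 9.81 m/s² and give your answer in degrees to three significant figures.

39.7°

With no friction, the horizontal component of the normal force provides the centripetal force: N sinθ = mv²/r, while N cosθ = mg vertically.
Dividing: tanθ = v²/(r g) = (55.8)²/(382 × 9.81) = 3114/3747 = 0.8309.
θ = arctan(0.8309) = 39.72°.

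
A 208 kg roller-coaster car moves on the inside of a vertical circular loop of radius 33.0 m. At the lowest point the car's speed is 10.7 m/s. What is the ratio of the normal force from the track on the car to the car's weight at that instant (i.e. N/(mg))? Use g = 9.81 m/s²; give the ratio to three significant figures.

1.35

At the bottom, N − mg = mv²/r, so N = m(v²/r + g) and N/(mg) = v²/(rg) + 1 = (10.7)²/(33.0 × 9.81) + 1 = 0.3537 + 1 = 1.354.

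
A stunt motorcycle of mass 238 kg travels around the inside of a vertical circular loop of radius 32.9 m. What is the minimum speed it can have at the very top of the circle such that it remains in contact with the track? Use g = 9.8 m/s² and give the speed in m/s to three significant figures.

18.0 m/s

At the top, both weight mg and N point toward the centre: N + mg = mv²/r.
At minimum speed N → 0, so mg = mv_min²/r ⇒ v_min = √(g r) = √(9.8 × 32.9) = 17.96 m/s.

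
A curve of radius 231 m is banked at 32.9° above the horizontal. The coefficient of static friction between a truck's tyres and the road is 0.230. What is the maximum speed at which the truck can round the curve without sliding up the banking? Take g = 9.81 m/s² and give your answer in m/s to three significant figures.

48.3 m/s

At the maximum speed, friction acts down the slope at its limiting value f = μN. Radially (horizontal, toward centre): N sinθ + μN cosθ = mv²/r. Vertically: N cosθ − μN sinθ = mg.
Dividing: v² = r g (sinθ + μcosθ)/(cosθ − μsinθ).
sinθ + μcosθ = 0.5432 + 0.230×0.8396 = 0.7363; cosθ − μsinθ = 0.8396 − 0.230×0.5432 = 0.7147.
v² = 231 × 9.81 × 0.7363/0.7147 = 2335 m²/s², so v = 48.32 m/s.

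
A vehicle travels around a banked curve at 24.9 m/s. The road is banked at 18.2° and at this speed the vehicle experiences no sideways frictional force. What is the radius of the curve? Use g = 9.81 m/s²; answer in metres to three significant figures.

Frictionless banking: tanθ = v²/(rg), so r = v²/(g tanθ).
r = (24.9)²/(9.81 × tan 18.2°) = 620.0/(9.81 × 0.3288) = 620.0/3.225 = 192.2 m.

192 m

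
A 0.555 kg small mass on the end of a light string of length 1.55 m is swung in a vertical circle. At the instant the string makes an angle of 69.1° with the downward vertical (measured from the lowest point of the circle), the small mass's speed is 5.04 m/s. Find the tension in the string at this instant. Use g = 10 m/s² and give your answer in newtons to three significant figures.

Take the radial direction toward the centre of the circle as positive. The component of the weight along the string toward the centre is −mg cos φ (φ measured from the bottom), so Newton's second law along the string gives T − mg cos φ = m v²/r.
cos 69.1° = 0.3567, so T = m(v²/r + g cos φ) = 0.555 × ((5.04)²/1.55 + 10.0 × 0.3567) = 0.555 × (16.39 + (3.567)) = 0.555 × 19.96 = 11.08 N.

11.1 N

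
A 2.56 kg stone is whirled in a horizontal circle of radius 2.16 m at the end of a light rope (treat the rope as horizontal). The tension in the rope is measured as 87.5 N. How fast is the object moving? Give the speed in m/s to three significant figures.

8.59 m/s

T = m v²/r ⇒ v = √(T r / m) = √(87.5 × 2.16 / 2.56) = √73.83 = 8.592 m/s.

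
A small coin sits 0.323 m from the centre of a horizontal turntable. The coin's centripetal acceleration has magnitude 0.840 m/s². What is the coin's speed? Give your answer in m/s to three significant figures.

0.521 m/s

a_c = v²/r ⇒ v = √(a_c · r) = √(0.840 × 0.323) = √0.2713 = 0.5209 m/s.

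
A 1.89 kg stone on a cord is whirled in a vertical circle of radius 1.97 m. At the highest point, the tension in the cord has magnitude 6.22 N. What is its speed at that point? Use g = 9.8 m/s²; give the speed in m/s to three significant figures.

At the top, T + mg = mv²/r, so v = √(r(T/m + g)) = √(1.97 × (6.22/1.89 + 9.8)) = √(1.97 × 13.09) = √25.79 = 5.078 m/s.

5.08 m/s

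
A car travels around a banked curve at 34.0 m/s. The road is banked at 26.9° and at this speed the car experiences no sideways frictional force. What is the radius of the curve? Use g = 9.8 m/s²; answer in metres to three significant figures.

233 m

Frictionless banking: tanθ = v²/(rg), so r = v²/(g tanθ).
r = (34.0)²/(9.8 × tan 26.9°) = 1156/(9.8 × 0.5073) = 1156/4.972 = 232.5 m.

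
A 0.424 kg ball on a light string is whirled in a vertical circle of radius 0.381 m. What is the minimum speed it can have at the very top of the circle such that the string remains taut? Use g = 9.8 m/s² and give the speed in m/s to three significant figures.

At the top, both weight mg and T point toward the centre: T + mg = mv²/r.
At minimum speed T → 0, so mg = mv_min²/r ⇒ v_min = √(g r) = √(9.8 × 0.381) = 1.932 m/s.

1.93 m/s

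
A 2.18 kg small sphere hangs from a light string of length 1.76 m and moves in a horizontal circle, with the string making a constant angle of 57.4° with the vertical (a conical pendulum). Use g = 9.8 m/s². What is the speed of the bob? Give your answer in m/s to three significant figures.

The radius of the circle is r = L sinθ = 1.76 × sin 57.4° = 1.483 m.
Horizontally T sinθ = mv²/r and vertically T cosθ = mg, so tanθ = v²/(rg).
v = √(r g tanθ) = √(1.483 × 9.8 × 1.564) = √22.72 = 4.767 m/s.

4.77 m/s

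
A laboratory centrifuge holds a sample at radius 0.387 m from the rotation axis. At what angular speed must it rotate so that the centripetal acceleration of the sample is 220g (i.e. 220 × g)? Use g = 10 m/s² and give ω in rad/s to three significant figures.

Centripetal acceleration a_c = ω²r. Setting ω²r = 220g:
ω = √(220g / r) = √(220 × 10.0 / 0.387) = √5685 = 75.40 rad/s.

75.4 rad/s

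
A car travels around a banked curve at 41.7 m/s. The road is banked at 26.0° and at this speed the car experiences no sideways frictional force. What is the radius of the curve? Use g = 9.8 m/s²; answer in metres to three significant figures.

Frictionless banking: tanθ = v²/(rg), so r = v²/(g tanθ).
r = (41.7)²/(9.8 × tan 26.0°) = 1739/(9.8 × 0.4877) = 1739/4.780 = 363.8 m.

364 m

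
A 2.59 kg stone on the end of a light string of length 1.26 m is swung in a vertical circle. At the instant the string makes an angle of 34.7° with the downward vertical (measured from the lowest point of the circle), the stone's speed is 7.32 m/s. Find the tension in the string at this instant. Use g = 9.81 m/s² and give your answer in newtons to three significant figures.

131 N

Take the radial direction toward the centre of the circle as positive. The component of the weight along the string toward the centre is −mg cos φ (φ measured from the bottom), so Newton's second law along the string gives T − mg cos φ = m v²/r.
cos 34.7° = 0.8221, so T = m(v²/r + g cos φ) = 2.59 × ((7.32)²/1.26 + 9.81 × 0.8221) = 2.59 × (42.53 + (8.065)) = 2.59 × 50.59 = 131.0 N.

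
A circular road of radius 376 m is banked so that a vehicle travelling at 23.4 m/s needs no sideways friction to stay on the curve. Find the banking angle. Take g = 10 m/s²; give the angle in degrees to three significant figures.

8.29°

With no friction, the horizontal component of the normal force provides the centripetal force: N sinθ = mv²/r, while N cosθ = mg vertically.
Dividing: tanθ = v²/(r g) = (23.4)²/(376 × 10.0) = 547.6/3760 = 0.1456.
θ = arctan(0.1456) = 8.286°.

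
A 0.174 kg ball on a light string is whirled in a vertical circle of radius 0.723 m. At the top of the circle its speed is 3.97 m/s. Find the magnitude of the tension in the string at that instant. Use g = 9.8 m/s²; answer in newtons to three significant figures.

2.09 N

At the top, both T and the weight mg point inward (toward the centre), so T + mg = mv²/r.
T = m(v²/r − g) = 0.174 × ((3.97)²/0.723 − 9.8) = 0.174 × (21.80 − 9.8) = 0.174 × 12.00 = 2.088 N.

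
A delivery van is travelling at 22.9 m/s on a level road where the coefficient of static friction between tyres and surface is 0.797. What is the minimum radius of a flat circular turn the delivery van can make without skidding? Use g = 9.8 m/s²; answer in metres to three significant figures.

67.1 m

At the limit, μ_s m g = m v²/r, so r_min = v²/(μ_s g) = (22.9)²/(0.797 × 9.8) = 524.4/7.811 = 67.14 m.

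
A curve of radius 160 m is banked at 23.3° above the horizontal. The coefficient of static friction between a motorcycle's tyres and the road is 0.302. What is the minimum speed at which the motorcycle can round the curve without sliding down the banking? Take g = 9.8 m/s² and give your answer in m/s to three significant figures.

13.4 m/s

At the minimum speed, friction acts up the slope at its limiting value f = μN. Radially (horizontal, toward centre): N sinθ − μN cosθ = mv²/r. Vertically: N cosθ + μN sinθ = mg.
Dividing: v² = r g (sinθ − μcosθ)/(cosθ + μsinθ).
sinθ − μcosθ = 0.3955 − 0.302×0.9184 = 0.1182; cosθ + μsinθ = 0.9184 + 0.302×0.3955 = 1.038.
v² = 160 × 9.8 × 0.1182/1.038 = 178.5 m²/s², so v = 13.36 m/s.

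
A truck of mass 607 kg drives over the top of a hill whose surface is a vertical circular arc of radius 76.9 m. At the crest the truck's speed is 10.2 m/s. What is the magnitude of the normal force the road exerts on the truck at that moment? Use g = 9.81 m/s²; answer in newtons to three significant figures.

At the crest the centripetal acceleration points downward (toward the centre of the arc), so mg − N = mv²/r.
N = m(g − v²/r) = 607 × (9.81 − (10.2)²/76.9) = 607 × (9.81 − 1.353) = 607 × 8.457 = 5133 N.

5130 N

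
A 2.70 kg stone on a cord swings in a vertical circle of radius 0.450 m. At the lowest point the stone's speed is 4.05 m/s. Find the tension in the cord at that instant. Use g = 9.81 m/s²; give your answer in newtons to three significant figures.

125 N

At the lowest point, T points up (toward the centre) and the weight mg points down (away from the centre), so the net inward force is T − mg = mv²/r.
T = m(v²/r + g) = 2.70 × ((4.05)²/0.450 + 9.81) = 2.70 × (36.45 + 9.81) = 2.70 × 46.26 = 124.9 N.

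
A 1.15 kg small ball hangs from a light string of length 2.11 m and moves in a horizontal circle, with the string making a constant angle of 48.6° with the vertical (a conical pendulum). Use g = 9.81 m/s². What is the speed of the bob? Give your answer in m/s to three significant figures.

4.20 m/s

The radius of the circle is r = L sinθ = 2.11 × sin 48.6° = 1.583 m.
Horizontally T sinθ = mv²/r and vertically T cosθ = mg, so tanθ = v²/(rg).
v = √(r g tanθ) = √(1.583 × 9.81 × 1.134) = √17.61 = 4.197 m/s.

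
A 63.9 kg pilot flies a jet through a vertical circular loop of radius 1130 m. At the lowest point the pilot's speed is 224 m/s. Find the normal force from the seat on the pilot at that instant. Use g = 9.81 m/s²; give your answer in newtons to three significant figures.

3460 N

At the lowest point, N points up (toward the centre) and the weight mg points down (away from the centre), so the net inward force is N − mg = mv²/r.
N = m(v²/r + g) = 63.9 × ((224)²/1130 + 9.81) = 63.9 × (44.40 + 9.81) = 63.9 × 54.21 = 3464 N.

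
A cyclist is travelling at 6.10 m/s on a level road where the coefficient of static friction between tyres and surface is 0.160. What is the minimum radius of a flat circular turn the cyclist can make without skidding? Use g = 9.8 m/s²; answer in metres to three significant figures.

At the limit, μ_s m g = m v²/r, so r_min = v²/(μ_s g) = (6.10)²/(0.160 × 9.8) = 37.21/1.568 = 23.73 m.

23.7 m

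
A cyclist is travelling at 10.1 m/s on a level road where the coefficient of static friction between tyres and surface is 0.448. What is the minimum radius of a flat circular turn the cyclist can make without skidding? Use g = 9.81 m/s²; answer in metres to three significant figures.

23.2 m

At the limit, μ_s m g = m v²/r, so r_min = v²/(μ_s g) = (10.1)²/(0.448 × 9.81) = 102.0/4.395 = 23.21 m.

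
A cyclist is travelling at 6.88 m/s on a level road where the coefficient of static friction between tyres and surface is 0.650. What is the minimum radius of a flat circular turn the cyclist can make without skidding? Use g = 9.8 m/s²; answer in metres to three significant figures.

7.43 m

At the limit, μ_s m g = m v²/r, so r_min = v²/(μ_s g) = (6.88)²/(0.650 × 9.8) = 47.33/6.370 = 7.431 m.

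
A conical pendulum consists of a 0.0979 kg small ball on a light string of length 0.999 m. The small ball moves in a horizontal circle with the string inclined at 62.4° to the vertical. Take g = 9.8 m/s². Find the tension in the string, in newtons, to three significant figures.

2.07 N

Vertically the bob has no acceleration, so T cosθ = mg.
T = mg/cosθ = 0.0979 × 9.8 / cos 62.4° = 0.9594/0.4633 = 2.071 N.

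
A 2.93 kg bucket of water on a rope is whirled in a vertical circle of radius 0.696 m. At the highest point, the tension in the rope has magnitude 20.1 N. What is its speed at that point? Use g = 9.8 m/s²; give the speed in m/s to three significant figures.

At the top, T + mg = mv²/r, so v = √(r(T/m + g)) = √(0.696 × (20.1/2.93 + 9.8)) = √(0.696 × 16.66) = √11.60 = 3.405 m/s.

3.41 m/s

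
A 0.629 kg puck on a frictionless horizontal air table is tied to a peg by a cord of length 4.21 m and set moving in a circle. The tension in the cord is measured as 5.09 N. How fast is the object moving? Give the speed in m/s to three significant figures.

T = m v²/r ⇒ v = √(T r / m) = √(5.09 × 4.21 / 0.629) = √34.07 = 5.837 m/s.

5.84 m/s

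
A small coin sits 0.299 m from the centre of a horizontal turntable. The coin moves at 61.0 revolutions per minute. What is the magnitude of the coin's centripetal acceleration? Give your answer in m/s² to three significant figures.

12.2 m/s²

ω = 61.0 rev/min × 2π/60 = 6.388 rad/s, so v = ωr = 6.388 × 0.299 = 1.910 m/s.
a_c = v²/r = (1.910)²/0.299 = 3.648/0.299 = 12.20 m/s².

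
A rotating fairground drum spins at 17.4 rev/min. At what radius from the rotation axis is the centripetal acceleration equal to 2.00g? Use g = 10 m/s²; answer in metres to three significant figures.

6.02 m

ω = 17.4 rev/min × 2π/60 = 1.822 rad/s.
a_c = ω²r = 2.00g ⇒ r = 2.00 × 10.0 / (1.822)² = 20.00/3.320 = 6.024 m.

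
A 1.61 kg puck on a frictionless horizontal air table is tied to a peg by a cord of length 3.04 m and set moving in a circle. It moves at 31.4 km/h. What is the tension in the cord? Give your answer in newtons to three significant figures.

40.3 N

v = 31.4 km/h = 31.4/3.6 = 8.722 m/s.
The tension is the only horizontal force, so it supplies the full centripetal force: T = m v²/r = 1.61 × (8.722)²/3.04 = 1.61 × 76.08/3.04 = 40.29 N.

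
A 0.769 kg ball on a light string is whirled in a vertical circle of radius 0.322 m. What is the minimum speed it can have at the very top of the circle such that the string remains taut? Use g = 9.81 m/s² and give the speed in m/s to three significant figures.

At the highest point the centre is directly below, so both the weight and T act inward: T + mg = mv²/r.
At minimum speed T → 0, so mg = mv_min²/r ⇒ v_min = √(g r) = √(9.81 × 0.322) = 1.777 m/s.

1.78 m/s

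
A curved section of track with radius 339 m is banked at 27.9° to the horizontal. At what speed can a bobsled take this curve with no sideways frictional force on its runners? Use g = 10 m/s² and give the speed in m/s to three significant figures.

42.4 m/s

On a frictionless banked curve, N sinθ = mv²/r and N cosθ = mg, so tanθ = v²/(rg).
v = √(r g tanθ) = √(339 × 10.0 × tan 27.9°) = √(339 × 10.0 × 0.5295) = √1795 = 42.37 m/s.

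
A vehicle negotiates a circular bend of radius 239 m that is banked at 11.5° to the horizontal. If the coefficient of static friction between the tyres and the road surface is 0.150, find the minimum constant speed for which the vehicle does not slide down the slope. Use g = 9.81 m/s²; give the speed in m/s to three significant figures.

11.0 m/s

At the minimum speed, friction acts up the slope at its limiting value f = μN. Radially (horizontal, toward centre): N sinθ − μN cosθ = mv²/r. Vertically: N cosθ + μN sinθ = mg.
Dividing: v² = r g (sinθ − μcosθ)/(cosθ + μsinθ).
sinθ − μcosθ = 0.1994 − 0.150×0.9799 = 0.05238; cosθ + μsinθ = 0.9799 + 0.150×0.1994 = 1.010.
v² = 239 × 9.81 × 0.05238/1.010 = 121.6 m²/s², so v = 11.03 m/s.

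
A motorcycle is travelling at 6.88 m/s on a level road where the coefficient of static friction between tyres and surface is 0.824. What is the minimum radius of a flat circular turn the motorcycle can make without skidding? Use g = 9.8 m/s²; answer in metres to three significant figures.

At the limit, μ_s m g = m v²/r, so r_min = v²/(μ_s g) = (6.88)²/(0.824 × 9.8) = 47.33/8.075 = 5.862 m.

5.86 m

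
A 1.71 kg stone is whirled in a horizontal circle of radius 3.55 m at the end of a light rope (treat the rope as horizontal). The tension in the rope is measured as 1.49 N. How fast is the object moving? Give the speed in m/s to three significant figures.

1.76 m/s

T = m v²/r ⇒ v = √(T r / m) = √(1.49 × 3.55 / 1.71) = √3.093 = 1.759 m/s.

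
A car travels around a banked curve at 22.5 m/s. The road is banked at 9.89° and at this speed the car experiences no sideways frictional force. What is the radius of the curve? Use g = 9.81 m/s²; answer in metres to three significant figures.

Frictionless banking: tanθ = v²/(rg), so r = v²/(g tanθ).
r = (22.5)²/(9.81 × tan 9.89°) = 506.2/(9.81 × 0.1743) = 506.2/1.710 = 296.0 m.

296 m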